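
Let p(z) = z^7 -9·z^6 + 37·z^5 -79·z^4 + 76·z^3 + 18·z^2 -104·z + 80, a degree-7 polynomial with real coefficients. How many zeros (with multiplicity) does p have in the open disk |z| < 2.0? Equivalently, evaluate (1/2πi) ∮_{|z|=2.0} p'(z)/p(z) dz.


The zeros of p are: (1 + 1i), (1 - 1i), (2 + 2i), (2 - 2i), -1, (2 + 1i), (2 - 1i).
Their magnitudes are: 1.414, 1.414, 2.828, 2.828, 1, 2.236, 2.236.
Zeros with |z| < R = 2.0: (1 + 1i), (1 - 1i), -1.
Count = 3.
By the argument principle, (1/2πi) ∮_{|z|=R} p'(z)/p(z) dz equals exactly this count.

Number of zeros inside |z| < 2.0: 3.


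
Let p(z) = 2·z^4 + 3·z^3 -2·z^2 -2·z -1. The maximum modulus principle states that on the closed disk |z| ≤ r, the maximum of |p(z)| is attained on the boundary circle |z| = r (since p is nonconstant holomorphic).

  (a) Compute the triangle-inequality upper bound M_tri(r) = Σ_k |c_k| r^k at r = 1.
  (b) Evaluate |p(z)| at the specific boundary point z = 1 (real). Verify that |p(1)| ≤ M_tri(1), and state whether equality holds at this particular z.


Coefficients: c_0 = -1, c_1 = -2, c_2 = -2, c_3 = 3, c_4 = 2. Radius r = 1.
Part (a). Triangle bound: M_tri(r) = Σ_k |c_k| r^k
  = |-1|·1^0 + |-2|·1^1 + |-2|·1^2 + |3|·1^3 + |2|·1^4
  = 1 + 2 + 2 + 3 + 2 = 10.
This bounds M(r) := max_{|z|=r} |p(z)| from above; equality holds iff all terms c_k z^k can be made to align in phase at a single z on |z|=r.
Part (b). At z = 1 (real, on the circle |z| = r):
  p(1) = (-1)·1^0 + (-2)·1^1 + (-2)·1^2 + (3)·1^3 + (2)·1^4 = 0.
  |p(1)| = 0.
Check: |p(1)| = 0 ≤ 10 = M_tri(1). ✓ Equality does not hold at z = 1 (the coefficients have mixed signs, so the terms do not all align in phase there).

M_tri(1) = 10; |p(1)| = 0; equality at z=1: no.


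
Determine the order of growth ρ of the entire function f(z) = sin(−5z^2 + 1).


Write sin(w) = (e^{iw} ± e^{−iw})/(2 or 2i), so |sin(w)| ≤ e^{|w|}. With w = −5z^2 + 1, |w| ≤ 5r^2 + 1 on |z|=r, giving M(r) ≤ e^{5r^2 + 1} and ρ ≤ 2. For the lower bound, choose z on |z|=r with -5z^2 purely imaginary of modulus 5r^2; then |sin(−5z^2 + 1)| grows like e^{5r^2}/2, so ρ ≥ 2. Hence ρ = 2.
Therefore ρ = 2.

Order ρ = 2.


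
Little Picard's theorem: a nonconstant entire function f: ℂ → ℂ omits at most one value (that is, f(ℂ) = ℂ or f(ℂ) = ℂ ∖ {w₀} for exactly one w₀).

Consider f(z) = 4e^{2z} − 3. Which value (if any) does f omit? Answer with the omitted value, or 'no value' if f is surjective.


Little Picard bounds the complement of f(ℂ) to at most one point.
e^{2z} is never zero on ℂ, so 4·e^{2z} takes every value in ℂ ∖ {0}. Adding -3 shifts the range to ℂ ∖ {-3}. Thus f omits exactly the value -3.

Omitted value: -3.


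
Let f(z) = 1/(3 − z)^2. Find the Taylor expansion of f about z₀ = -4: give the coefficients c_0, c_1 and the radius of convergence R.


Let w = z − z₀, so z = z₀ + w.
Then 3 − z = 3 − (z₀ + w) = (3 − z₀) − w = 7 − w.
f(z) = 1/(7 − w)^2 = (1/(7)^2) · (1 − w/(7))^{−2}.
By the binomial series (1−u)^{−2} = Σ_{n≥0} C(n+1, 1) u^n for |u|<1, with u = w/(7):
  c_n = C(n+1, 1) / (7)^(n+2).
  c_0 = 1/(7)^2 = 1/49.
  c_1 = 2/(7)^3 = 2/343.
The series is valid for |w/d| < 1, i.e. |z − z₀| < |d|.
Radius of convergence: R = |3 − z₀| = |7| = 7 (distance from z₀ to the singularity z = 3).

c_0 = 1/49, c_1 = 2/343; R = 7.


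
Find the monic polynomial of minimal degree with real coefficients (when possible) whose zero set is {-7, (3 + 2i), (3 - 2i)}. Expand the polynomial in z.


The polynomial is p(z) = ∏_{α ∈ S} (z − α), where S = {-7, (3 + 2i), (3 - 2i)}.
Expanding the product yields: p(z) = z^3 + z^2 -29·z + 91.
Note conjugate pairs combine to real quadratics: (z − (3+2i))(z − (3−2i)) = z² − 6z + 13.
The resulting polynomial has degree 3 and real coefficients as required.

p(z) = z^3 + z^2 -29·z + 91.


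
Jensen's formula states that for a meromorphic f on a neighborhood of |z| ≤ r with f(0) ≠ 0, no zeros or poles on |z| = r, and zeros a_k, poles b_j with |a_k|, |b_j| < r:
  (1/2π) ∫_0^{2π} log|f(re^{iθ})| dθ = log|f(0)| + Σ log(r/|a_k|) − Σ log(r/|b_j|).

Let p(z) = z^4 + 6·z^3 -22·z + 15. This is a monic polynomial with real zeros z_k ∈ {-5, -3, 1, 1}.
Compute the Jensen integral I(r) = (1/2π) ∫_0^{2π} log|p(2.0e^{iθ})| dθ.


Zeros: -5, -3, 1, 1; r = 2.0.
Inside |z| < r: 1, 1. Outside (|z| ≥ r): -5, -3.
p(0) = 15, so log|p(0)| = log(15) = 2.7081.
Apply Jensen: I(r) = log|p(0)| + Σ_k log(r/|z_k|), summed over zeros inside |z| < r.
  log(r/|z_k|) for z_k = 1: log(2.0/1) = 0.6931
  log(r/|z_k|) for z_k = 1: log(2.0/1) = 0.6931
  Outside zeros (-5, -3) contribute nothing to the Jensen sum.
Sum over inside zeros: 1.3863.
I(r) = log|p(0)| + (inside sum) = 2.7081 + 1.3863 = 4.0943.
Note: since some zeros are outside |z| ≤ r, the simplified n·log(r) form does NOT apply — only the inside zeros contribute.

I(r) ≈ 4.0943.


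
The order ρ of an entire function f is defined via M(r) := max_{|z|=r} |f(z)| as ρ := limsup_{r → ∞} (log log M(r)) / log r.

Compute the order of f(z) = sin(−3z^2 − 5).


Write sin(w) = (e^{iw} ± e^{−iw})/(2 or 2i), so |sin(w)| ≤ e^{|w|}. With w = −3z^2 − 5, |w| ≤ 3r^2 + 5 on |z|=r, giving M(r) ≤ e^{3r^2 + 5} and ρ ≤ 2. For the lower bound, choose z on |z|=r with -3z^2 purely imaginary of modulus 3r^2; then |sin(−3z^2 − 5)| grows like e^{3r^2}/2, so ρ ≥ 2. Hence ρ = 2.
Therefore ρ = 2.

Order ρ = 2.


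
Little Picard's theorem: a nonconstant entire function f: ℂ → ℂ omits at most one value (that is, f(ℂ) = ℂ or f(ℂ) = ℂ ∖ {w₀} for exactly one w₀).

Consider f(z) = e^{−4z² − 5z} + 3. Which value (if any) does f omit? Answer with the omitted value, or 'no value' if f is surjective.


Little Picard bounds the complement of f(ℂ) to at most one point.
The exponent g(z) = −4z² − 5z is a nonconstant polynomial, hence surjective onto ℂ. So e^{g(z)} takes every value in {e^w : w ∈ ℂ} = ℂ ∖ {0}. Adding 3 shifts the range to ℂ ∖ {3}. f omits exactly 3.

Omitted value: 3.


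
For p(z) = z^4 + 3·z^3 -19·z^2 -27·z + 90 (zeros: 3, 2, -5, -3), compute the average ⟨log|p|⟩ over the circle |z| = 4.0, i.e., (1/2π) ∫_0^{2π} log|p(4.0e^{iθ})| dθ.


Zeros: -5, -3, 2, 3; r = 4.0.
Inside |z| < r: -3, 2, 3. Outside (|z| ≥ r): -5.
p(0) = 90, so log|p(0)| = log(90) = 4.4998.
Apply Jensen: I(r) = log|p(0)| + Σ_k log(r/|z_k|), summed over zeros inside |z| < r.
  log(r/|z_k|) for z_k = 3: log(4.0/3) = 0.2877
  log(r/|z_k|) for z_k = 2: log(4.0/2) = 0.6931
  log(r/|z_k|) for z_k = -3: log(4.0/3) = 0.2877
  Outside zeros (-5) contribute nothing to the Jensen sum.
Sum over inside zeros: 1.2685.
I(r) = log|p(0)| + (inside sum) = 4.4998 + 1.2685 = 5.7683.
Note: since some zeros are outside |z| ≤ r, the simplified n·log(r) form does NOT apply — only the inside zeros contribute.

I(r) ≈ 5.7683.


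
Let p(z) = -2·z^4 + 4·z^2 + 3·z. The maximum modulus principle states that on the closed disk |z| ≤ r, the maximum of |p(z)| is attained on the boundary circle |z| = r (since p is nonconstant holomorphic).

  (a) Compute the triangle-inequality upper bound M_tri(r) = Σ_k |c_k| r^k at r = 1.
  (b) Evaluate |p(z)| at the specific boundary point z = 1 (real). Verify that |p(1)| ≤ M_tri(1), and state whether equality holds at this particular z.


Coefficients: c_0 = 0, c_1 = 3, c_2 = 4, c_3 = 0, c_4 = -2. Radius r = 1.
Part (a). Triangle bound: M_tri(r) = Σ_k |c_k| r^k
  = |0|·1^0 + |3|·1^1 + |4|·1^2 + |0|·1^3 + |-2|·1^4
  = 0 + 3 + 4 + 0 + 2 = 9.
This bounds M(r) := max_{|z|=r} |p(z)| from above; equality holds iff all terms c_k z^k can be made to align in phase at a single z on |z|=r.
Part (b). At z = 1 (real, on the circle |z| = r):
  p(1) = (0)·1^0 + (3)·1^1 + (4)·1^2 + (0)·1^3 + (-2)·1^4 = 5.
  |p(1)| = 5.
Check: |p(1)| = 5 ≤ 9 = M_tri(1). ✓ Equality does not hold at z = 1 (the coefficients have mixed signs, so the terms do not all align in phase there).

M_tri(1) = 9; |p(1)| = 5; equality at z=1: no.


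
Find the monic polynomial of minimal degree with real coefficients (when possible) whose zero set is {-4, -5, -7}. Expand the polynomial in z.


The polynomial is p(z) = ∏_{α ∈ S} (z − α), where S = {-4, -5, -7}.
Expanding the product yields: p(z) = z^3 + 16·z^2 + 83·z + 140.
The resulting polynomial has degree 3 and real coefficients as required.

p(z) = z^3 + 16·z^2 + 83·z + 140.


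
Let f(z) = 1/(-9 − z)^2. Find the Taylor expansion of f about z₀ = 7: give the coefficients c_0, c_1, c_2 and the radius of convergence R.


Let w = z − z₀, so z = z₀ + w.
Then -9 − z = -9 − (z₀ + w) = (-9 − z₀) − w = -16 − w.
f(z) = 1/(-16 − w)^2 = (1/(-16)^2) · (1 − w/(-16))^{−2}.
By the binomial series (1−u)^{−2} = Σ_{n≥0} C(n+1, 1) u^n for |u|<1, with u = w/(-16):
  c_n = C(n+1, 1) / (-16)^(n+2).
  c_0 = 1/(-16)^2 = 1/256.
  c_1 = 2/(-16)^3 = -1/2048.
  c_2 = 3/(-16)^4 = 3/65536.
The series is valid for |w/d| < 1, i.e. |z − z₀| < |d|.
Radius of convergence: R = |-9 − z₀| = |-16| = 16 (distance from z₀ to the singularity z = -9).

c_0 = 1/256, c_1 = -1/2048, c_2 = 3/65536; R = 16.


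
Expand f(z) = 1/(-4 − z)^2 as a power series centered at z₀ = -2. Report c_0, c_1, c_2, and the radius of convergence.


Let w = z − z₀, so z = z₀ + w.
Then -4 − z = -4 − (z₀ + w) = (-4 − z₀) − w = -2 − w.
f(z) = 1/(-2 − w)^2 = (1/(-2)^2) · (1 − w/(-2))^{−2}.
By the binomial series (1−u)^{−2} = Σ_{n≥0} C(n+1, 1) u^n for |u|<1, with u = w/(-2):
  c_n = C(n+1, 1) / (-2)^(n+2).
  c_0 = 1/(-2)^2 = 1/4.
  c_1 = 2/(-2)^3 = -1/4.
  c_2 = 3/(-2)^4 = 3/16.
The series is valid for |w/d| < 1, i.e. |z − z₀| < |d|.
Radius of convergence: R = |-4 − z₀| = |-2| = 2 (distance from z₀ to the singularity z = -4).

c_0 = 1/4, c_1 = -1/4, c_2 = 3/16; R = 2.


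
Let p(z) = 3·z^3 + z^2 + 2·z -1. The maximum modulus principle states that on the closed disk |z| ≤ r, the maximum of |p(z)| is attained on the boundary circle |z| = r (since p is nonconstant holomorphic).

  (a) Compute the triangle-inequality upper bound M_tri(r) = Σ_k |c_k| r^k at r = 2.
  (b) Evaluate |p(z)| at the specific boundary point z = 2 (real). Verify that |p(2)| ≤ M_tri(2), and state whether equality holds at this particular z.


Coefficients: c_0 = -1, c_1 = 2, c_2 = 1, c_3 = 3. Radius r = 2.
Part (a). Triangle bound: M_tri(r) = Σ_k |c_k| r^k
  = |-1|·2^0 + |2|·2^1 + |1|·2^2 + |3|·2^3
  = 1 + 4 + 4 + 24 = 33.
This bounds M(r) := max_{|z|=r} |p(z)| from above; equality holds iff all terms c_k z^k can be made to align in phase at a single z on |z|=r.
Part (b). At z = 2 (real, on the circle |z| = r):
  p(2) = (-1)·2^0 + (2)·2^1 + (1)·2^2 + (3)·2^3 = 31.
  |p(2)| = 31.
Check: |p(2)| = 31 ≤ 33 = M_tri(2). ✓ Equality does not hold at z = 2 (the coefficients have mixed signs, so the terms do not all align in phase there).

M_tri(2) = 33; |p(2)| = 31; equality at z=2: no.


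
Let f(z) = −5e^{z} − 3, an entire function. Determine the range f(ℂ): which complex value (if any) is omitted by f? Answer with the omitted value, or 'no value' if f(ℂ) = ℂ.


Little Picard bounds the complement of f(ℂ) to at most one point.
e^{z} is never zero on ℂ, so -5·e^{z} takes every value in ℂ ∖ {0}. Adding -3 shifts the range to ℂ ∖ {-3}. Thus f omits exactly the value -3.

Omitted value: -3.


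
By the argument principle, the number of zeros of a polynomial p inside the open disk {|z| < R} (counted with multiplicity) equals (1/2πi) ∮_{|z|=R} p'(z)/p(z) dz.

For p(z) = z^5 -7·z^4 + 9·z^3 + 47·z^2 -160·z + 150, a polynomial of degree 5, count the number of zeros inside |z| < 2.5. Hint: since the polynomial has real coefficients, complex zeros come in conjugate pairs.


The zeros of p are: (3 + 1i), (3 - 1i), (2 + 1i), (2 - 1i), -3.
Their magnitudes are: 3.162, 3.162, 2.236, 2.236, 3.
Zeros with |z| < R = 2.5: (2 + 1i), (2 - 1i).
Count = 2.
By the argument principle, (1/2πi) ∮_{|z|=R} p'(z)/p(z) dz equals exactly this count.

Number of zeros inside |z| < 2.5: 2.


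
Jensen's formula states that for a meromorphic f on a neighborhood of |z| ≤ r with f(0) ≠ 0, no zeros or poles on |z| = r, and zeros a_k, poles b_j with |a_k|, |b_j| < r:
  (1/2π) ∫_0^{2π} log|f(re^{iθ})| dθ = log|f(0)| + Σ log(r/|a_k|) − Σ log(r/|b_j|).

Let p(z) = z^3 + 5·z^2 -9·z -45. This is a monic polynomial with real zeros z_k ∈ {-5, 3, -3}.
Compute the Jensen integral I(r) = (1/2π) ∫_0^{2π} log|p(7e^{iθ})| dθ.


Zeros: -5, -3, 3; r = 7.
Inside |z| < r: -5, -3, 3. Outside (|z| ≥ r): ∅.
p(0) = -45, so log|p(0)| = log(45) = 3.8067.
Apply Jensen: I(r) = log|p(0)| + Σ_k log(r/|z_k|), summed over zeros inside |z| < r.
  log(r/|z_k|) for z_k = -5: log(7/5) = 0.3365
  log(r/|z_k|) for z_k = 3: log(7/3) = 0.8473
  log(r/|z_k|) for z_k = -3: log(7/3) = 0.8473
Sum over inside zeros: 2.0311.
I(r) = log|p(0)| + (inside sum) = 3.8067 + 2.0311 = 5.8377.
Closed form (all zeros inside, monic): I(r) = n·log(r) = 3·log(7) = 5.8377. ✓

I(r) ≈ 5.8377.


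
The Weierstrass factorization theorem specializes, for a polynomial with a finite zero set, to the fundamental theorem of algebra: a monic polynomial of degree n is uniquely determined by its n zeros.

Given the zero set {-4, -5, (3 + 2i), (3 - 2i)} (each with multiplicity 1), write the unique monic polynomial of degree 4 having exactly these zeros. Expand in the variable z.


The polynomial is p(z) = ∏_{α ∈ S} (z − α), where S = {-4, -5, (3 + 2i), (3 - 2i)}.
Expanding the product yields: p(z) = z^4 + 3·z^3 -21·z^2 -3·z + 260.
Note conjugate pairs combine to real quadratics: (z − (3+2i))(z − (3−2i)) = z² − 6z + 13.
The resulting polynomial has degree 4 and real coefficients as required.

p(z) = z^4 + 3·z^3 -21·z^2 -3·z + 260.


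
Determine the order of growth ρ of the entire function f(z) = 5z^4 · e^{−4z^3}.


M(r) = max_{|z|=r} |5|·|z|^4·|e^{−4z^3}| = 5·r^4 · e^{4r^3} (the factors attain their maxima compatibly on |z|=r). Then log M(r) = log 5 + 4·log r + 4r^3, dominated by the last term, so log log M(r) ~ 3·log r. The polynomial factor 5z^4 contributes only a log r term and does not affect the order. ρ = 3.
Therefore ρ = 3.

Order ρ = 3.


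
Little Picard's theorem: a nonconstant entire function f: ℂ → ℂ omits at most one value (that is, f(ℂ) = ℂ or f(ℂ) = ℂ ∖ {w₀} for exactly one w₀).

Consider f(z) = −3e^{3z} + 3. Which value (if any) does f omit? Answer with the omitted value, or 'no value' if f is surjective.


Little Picard bounds the complement of f(ℂ) to at most one point.
e^{3z} is never zero on ℂ, so -3·e^{3z} takes every value in ℂ ∖ {0}. Adding 3 shifts the range to ℂ ∖ {3}. Thus f omits exactly the value 3.

Omitted value: 3.


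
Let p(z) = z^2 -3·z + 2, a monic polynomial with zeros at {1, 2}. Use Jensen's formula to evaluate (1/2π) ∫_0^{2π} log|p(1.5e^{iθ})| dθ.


Zeros: 1, 2; r = 1.5.
Inside |z| < r: 1. Outside (|z| ≥ r): 2.
p(0) = 2, so log|p(0)| = log(2) = 0.6931.
Apply Jensen: I(r) = log|p(0)| + Σ_k log(r/|z_k|), summed over zeros inside |z| < r.
  log(r/|z_k|) for z_k = 1: log(1.5/1) = 0.4055
  Outside zeros (2) contribute nothing to the Jensen sum.
Sum over inside zeros: 0.4055.
I(r) = log|p(0)| + (inside sum) = 0.6931 + 0.4055 = 1.0986.
Note: since some zeros are outside |z| ≤ r, the simplified n·log(r) form does NOT apply — only the inside zeros contribute.

I(r) ≈ 1.0986.


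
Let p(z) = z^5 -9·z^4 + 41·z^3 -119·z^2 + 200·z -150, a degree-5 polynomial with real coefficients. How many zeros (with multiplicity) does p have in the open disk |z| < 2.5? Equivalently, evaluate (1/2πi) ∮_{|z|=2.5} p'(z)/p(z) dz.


The zeros of p are: (2 + 1i), (2 - 1i), (1 + 3i), (1 - 3i), 3.
Their magnitudes are: 2.236, 2.236, 3.162, 3.162, 3.
Zeros with |z| < R = 2.5: (2 + 1i), (2 - 1i).
Count = 2.
By the argument principle, (1/2πi) ∮_{|z|=R} p'(z)/p(z) dz equals exactly this count.

Number of zeros inside |z| < 2.5: 2.


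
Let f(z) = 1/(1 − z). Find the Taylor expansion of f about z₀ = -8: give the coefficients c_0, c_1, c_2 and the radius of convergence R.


Let w = z − z₀, so z = z₀ + w.
Then 1 − z = 1 − (z₀ + w) = (1 − z₀) − w = 9 − w.
f(z) = 1/(9 − w) = (1/(9)) · 1/(1 − w/(9)) = Σ_{n≥0} w^n / (9)^(n+1).
So c_n = 1/(9)^(n+1):
  c_0 = 1/(9)^1 = 1/9.
  c_1 = 1/(9)^2 = 1/81.
  c_2 = 1/(9)^3 = 1/729.
The series is valid for |w/d| < 1, i.e. |z − z₀| < |d|.
Radius of convergence: R = |1 − z₀| = |9| = 9 (distance from z₀ to the singularity z = 1).

c_0 = 1/9, c_1 = 1/81, c_2 = 1/729; R = 9.


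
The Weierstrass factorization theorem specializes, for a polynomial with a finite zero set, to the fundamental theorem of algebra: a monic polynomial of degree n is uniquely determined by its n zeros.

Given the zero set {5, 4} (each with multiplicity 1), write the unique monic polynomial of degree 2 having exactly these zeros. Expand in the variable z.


The polynomial is p(z) = ∏_{α ∈ S} (z − α), where S = {5, 4}.
Expanding the product yields: p(z) = z^2 -9·z + 20.
The resulting polynomial has degree 2 and real coefficients as required.

p(z) = z^2 -9·z + 20.


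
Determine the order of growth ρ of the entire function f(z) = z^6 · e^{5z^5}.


M(r) = max_{|z|=r} |1|·|z|^6·|e^{5z^5}| = 1·r^6 · e^{5r^5} (the factors attain their maxima compatibly on |z|=r). Then log M(r) = log 1 + 6·log r + 5r^5, dominated by the last term, so log log M(r) ~ 5·log r. The polynomial factor 1z^6 contributes only a log r term and does not affect the order. ρ = 5.
Therefore ρ = 5.

Order ρ = 5.


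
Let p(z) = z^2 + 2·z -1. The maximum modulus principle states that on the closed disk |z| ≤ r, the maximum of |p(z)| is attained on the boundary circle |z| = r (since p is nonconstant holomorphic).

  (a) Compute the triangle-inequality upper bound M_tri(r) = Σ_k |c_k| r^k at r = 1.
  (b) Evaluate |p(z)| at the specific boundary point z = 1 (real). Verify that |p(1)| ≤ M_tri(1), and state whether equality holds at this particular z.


Coefficients: c_0 = -1, c_1 = 2, c_2 = 1. Radius r = 1.
Part (a). Triangle bound: M_tri(r) = Σ_k |c_k| r^k
  = |-1|·1^0 + |2|·1^1 + |1|·1^2
  = 1 + 2 + 1 = 4.
This bounds M(r) := max_{|z|=r} |p(z)| from above; equality holds iff all terms c_k z^k can be made to align in phase at a single z on |z|=r.
Part (b). At z = 1 (real, on the circle |z| = r):
  p(1) = (-1)·1^0 + (2)·1^1 + (1)·1^2 = 2.
  |p(1)| = 2.
Check: |p(1)| = 2 ≤ 4 = M_tri(1). ✓ Equality does not hold at z = 1 (the coefficients have mixed signs, so the terms do not all align in phase there).

M_tri(1) = 4; |p(1)| = 2; equality at z=1: no.


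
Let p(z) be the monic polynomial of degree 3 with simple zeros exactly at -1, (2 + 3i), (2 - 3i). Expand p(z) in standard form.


The polynomial is p(z) = ∏_{α ∈ S} (z − α), where S = {-1, (2 + 3i), (2 - 3i)}.
Expanding the product yields: p(z) = z^3 -3·z^2 + 9·z + 13.
Note conjugate pairs combine to real quadratics: (z − (2+3i))(z − (2−3i)) = z² − 4z + 13.
The resulting polynomial has degree 3 and real coefficients as required.

p(z) = z^3 -3·z^2 + 9·z + 13.


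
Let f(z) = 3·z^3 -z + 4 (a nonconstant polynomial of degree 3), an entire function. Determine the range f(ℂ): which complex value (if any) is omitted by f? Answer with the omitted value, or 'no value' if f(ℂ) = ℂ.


Little Picard bounds the complement of f(ℂ) to at most one point.
For every w ∈ ℂ, the equation p(z) − w = 0 is a nonconstant polynomial in z and hence has at least one root by the fundamental theorem of algebra. So p is surjective onto ℂ, omitting no value.

Omitted value: no value.


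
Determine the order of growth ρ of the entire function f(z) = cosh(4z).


cosh(w) is a linear combination of e^{iw} and e^{−iw} (or e^w, e^{−w} in the hyperbolic case), so |cosh(w)| ≤ e^{|w|}. With w = 4z, |w| ≤ 4|z| + 0 = 4r + 0 on |z| = r, giving M(r) ≤ e^{4r + 0}, so ρ ≤ 1. On a suitable ray (z = it for sin/cos; z = t for sinh/cosh, t real → ∞), |cosh(4z)| grows like e^{4|t|}/2, so ρ ≥ 1. Hence ρ = 1.
Therefore ρ = 1.

Order ρ = 1.


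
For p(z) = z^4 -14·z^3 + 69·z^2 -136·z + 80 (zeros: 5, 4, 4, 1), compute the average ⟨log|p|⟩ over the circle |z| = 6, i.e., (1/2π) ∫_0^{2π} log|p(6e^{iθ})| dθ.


Zeros: 1, 4, 4, 5; r = 6.
Inside |z| < r: 1, 4, 4, 5. Outside (|z| ≥ r): ∅.
p(0) = 80, so log|p(0)| = log(80) = 4.3820.
Apply Jensen: I(r) = log|p(0)| + Σ_k log(r/|z_k|), summed over zeros inside |z| < r.
  log(r/|z_k|) for z_k = 5: log(6/5) = 0.1823
  log(r/|z_k|) for z_k = 4: log(6/4) = 0.4055
  log(r/|z_k|) for z_k = 4: log(6/4) = 0.4055
  log(r/|z_k|) for z_k = 1: log(6/1) = 1.7918
Sum over inside zeros: 2.7850.
I(r) = log|p(0)| + (inside sum) = 4.3820 + 2.7850 = 7.1670.
Closed form (all zeros inside, monic): I(r) = n·log(r) = 4·log(6) = 7.1670. ✓

I(r) ≈ 7.1670.


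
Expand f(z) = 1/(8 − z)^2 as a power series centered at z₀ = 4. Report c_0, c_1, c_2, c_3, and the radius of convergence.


Let w = z − z₀, so z = z₀ + w.
Then 8 − z = 8 − (z₀ + w) = (8 − z₀) − w = 4 − w.
f(z) = 1/(4 − w)^2 = (1/(4)^2) · (1 − w/(4))^{−2}.
By the binomial series (1−u)^{−2} = Σ_{n≥0} C(n+1, 1) u^n for |u|<1, with u = w/(4):
  c_n = C(n+1, 1) / (4)^(n+2).
  c_0 = 1/(4)^2 = 1/16.
  c_1 = 2/(4)^3 = 1/32.
  c_2 = 3/(4)^4 = 3/256.
  c_3 = 4/(4)^5 = 1/256.
The series is valid for |w/d| < 1, i.e. |z − z₀| < |d|.
Radius of convergence: R = |8 − z₀| = |4| = 4 (distance from z₀ to the singularity z = 8).

c_0 = 1/16, c_1 = 1/32, c_2 = 3/256, c_3 = 1/256; R = 4.


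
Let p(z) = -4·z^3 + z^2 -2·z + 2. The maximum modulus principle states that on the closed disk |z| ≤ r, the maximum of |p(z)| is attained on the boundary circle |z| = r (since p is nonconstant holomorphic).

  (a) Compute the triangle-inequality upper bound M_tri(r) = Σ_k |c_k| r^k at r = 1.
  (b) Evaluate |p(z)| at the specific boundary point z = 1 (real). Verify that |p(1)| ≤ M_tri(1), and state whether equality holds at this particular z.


Coefficients: c_0 = 2, c_1 = -2, c_2 = 1, c_3 = -4. Radius r = 1.
Part (a). Triangle bound: M_tri(r) = Σ_k |c_k| r^k
  = |2|·1^0 + |-2|·1^1 + |1|·1^2 + |-4|·1^3
  = 2 + 2 + 1 + 4 = 9.
This bounds M(r) := max_{|z|=r} |p(z)| from above; equality holds iff all terms c_k z^k can be made to align in phase at a single z on |z|=r.
Part (b). At z = 1 (real, on the circle |z| = r):
  p(1) = (2)·1^0 + (-2)·1^1 + (1)·1^2 + (-4)·1^3 = -3.
  |p(1)| = 3.
Check: |p(1)| = 3 ≤ 9 = M_tri(1). ✓ Equality does not hold at z = 1 (the coefficients have mixed signs, so the terms do not all align in phase there).

M_tri(1) = 9; |p(1)| = 3; equality at z=1: no.


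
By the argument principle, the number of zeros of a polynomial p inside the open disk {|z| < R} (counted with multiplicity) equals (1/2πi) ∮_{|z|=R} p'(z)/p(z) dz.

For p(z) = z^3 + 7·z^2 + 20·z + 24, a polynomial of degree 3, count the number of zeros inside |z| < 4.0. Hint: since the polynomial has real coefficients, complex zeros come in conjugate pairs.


The zeros of p are: (-2 + 2i), (-2 - 2i), -3.
Their magnitudes are: 2.828, 2.828, 3.
Zeros with |z| < R = 4.0: (-2 + 2i), (-2 - 2i), -3.
Count = 3.
By the argument principle, (1/2πi) ∮_{|z|=R} p'(z)/p(z) dz equals exactly this count.

Number of zeros inside |z| < 4.0: 3.


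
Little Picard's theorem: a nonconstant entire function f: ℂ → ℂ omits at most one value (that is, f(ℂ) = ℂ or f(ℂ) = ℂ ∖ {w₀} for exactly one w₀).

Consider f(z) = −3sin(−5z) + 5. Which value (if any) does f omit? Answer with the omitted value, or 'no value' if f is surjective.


Little Picard bounds the complement of f(ℂ) to at most one point.
sin is entire and surjective onto ℂ: for every w ∈ ℂ, sin(ζ) = w has a solution ζ ∈ ℂ (e.g., via the complex inverse arcsin). With ζ = −5z this gives z = ζ/(-5). Then -3·sin(−5z) takes every value in -3·ℂ = ℂ, and adding 5 is a bijection of ℂ. So f is surjective and omits no value. (Note: only on the real line is sin bounded by [−1, 1].)

Omitted value: no value.


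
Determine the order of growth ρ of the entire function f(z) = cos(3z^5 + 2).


Write cos(w) = (e^{iw} ± e^{−iw})/(2 or 2i), so |cos(w)| ≤ e^{|w|}. With w = 3z^5 + 2, |w| ≤ 3r^5 + 2 on |z|=r, giving M(r) ≤ e^{3r^5 + 2} and ρ ≤ 5. For the lower bound, choose z on |z|=r with 3z^5 purely imaginary of modulus 3r^5; then |cos(3z^5 + 2)| grows like e^{3r^5}/2, so ρ ≥ 5. Hence ρ = 5.
Therefore ρ = 5.

Order ρ = 5.


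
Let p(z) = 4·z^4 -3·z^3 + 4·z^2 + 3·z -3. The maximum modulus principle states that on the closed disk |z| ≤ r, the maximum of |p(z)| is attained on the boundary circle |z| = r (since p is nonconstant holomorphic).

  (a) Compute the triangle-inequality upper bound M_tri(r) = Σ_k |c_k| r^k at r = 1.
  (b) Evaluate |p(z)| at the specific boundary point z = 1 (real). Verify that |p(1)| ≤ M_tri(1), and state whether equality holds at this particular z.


Coefficients: c_0 = -3, c_1 = 3, c_2 = 4, c_3 = -3, c_4 = 4. Radius r = 1.
Part (a). Triangle bound: M_tri(r) = Σ_k |c_k| r^k
  = |-3|·1^0 + |3|·1^1 + |4|·1^2 + |-3|·1^3 + |4|·1^4
  = 3 + 3 + 4 + 3 + 4 = 17.
This bounds M(r) := max_{|z|=r} |p(z)| from above; equality holds iff all terms c_k z^k can be made to align in phase at a single z on |z|=r.
Part (b). At z = 1 (real, on the circle |z| = r):
  p(1) = (-3)·1^0 + (3)·1^1 + (4)·1^2 + (-3)·1^3 + (4)·1^4 = 5.
  |p(1)| = 5.
Check: |p(1)| = 5 ≤ 17 = M_tri(1). ✓ Equality does not hold at z = 1 (the coefficients have mixed signs, so the terms do not all align in phase there).

M_tri(1) = 17; |p(1)| = 5; equality at z=1: no.


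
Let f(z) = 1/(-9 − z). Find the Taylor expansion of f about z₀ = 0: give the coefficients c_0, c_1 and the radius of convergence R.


Let w = z − z₀, so z = z₀ + w.
Then -9 − z = -9 − (z₀ + w) = (-9 − z₀) − w = -9 − w.
f(z) = 1/(-9 − w) = (1/(-9)) · 1/(1 − w/(-9)) = Σ_{n≥0} w^n / (-9)^(n+1).
So c_n = 1/(-9)^(n+1):
  c_0 = 1/(-9)^1 = -1/9.
  c_1 = 1/(-9)^2 = 1/81.
The series is valid for |w/d| < 1, i.e. |z − z₀| < |d|.
Radius of convergence: R = |-9 − z₀| = |-9| = 9 (distance from z₀ to the singularity z = -9).

c_0 = -1/9, c_1 = 1/81; R = 9.


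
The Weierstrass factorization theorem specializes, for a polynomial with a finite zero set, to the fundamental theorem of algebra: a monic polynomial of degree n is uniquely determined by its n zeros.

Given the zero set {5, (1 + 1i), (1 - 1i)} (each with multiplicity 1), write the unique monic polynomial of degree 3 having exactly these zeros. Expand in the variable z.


The polynomial is p(z) = ∏_{α ∈ S} (z − α), where S = {5, (1 + 1i), (1 - 1i)}.
Expanding the product yields: p(z) = z^3 -7·z^2 + 12·z -10.
Note conjugate pairs combine to real quadratics: (z − (1+1i))(z − (1−1i)) = z² − 2z + 2.
The resulting polynomial has degree 3 and real coefficients as required.

p(z) = z^3 -7·z^2 + 12·z -10.


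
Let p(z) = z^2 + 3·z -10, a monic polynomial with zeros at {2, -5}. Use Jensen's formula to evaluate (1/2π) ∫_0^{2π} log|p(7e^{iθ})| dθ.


Zeros: -5, 2; r = 7.
Inside |z| < r: -5, 2. Outside (|z| ≥ r): ∅.
p(0) = -10, so log|p(0)| = log(10) = 2.3026.
Apply Jensen: I(r) = log|p(0)| + Σ_k log(r/|z_k|), summed over zeros inside |z| < r.
  log(r/|z_k|) for z_k = 2: log(7/2) = 1.2528
  log(r/|z_k|) for z_k = -5: log(7/5) = 0.3365
Sum over inside zeros: 1.5892.
I(r) = log|p(0)| + (inside sum) = 2.3026 + 1.5892 = 3.8918.
Closed form (all zeros inside, monic): I(r) = n·log(r) = 2·log(7) = 3.8918. ✓

I(r) ≈ 3.8918.


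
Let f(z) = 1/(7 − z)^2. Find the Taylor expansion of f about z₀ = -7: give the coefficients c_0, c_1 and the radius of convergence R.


Let w = z − z₀, so z = z₀ + w.
Then 7 − z = 7 − (z₀ + w) = (7 − z₀) − w = 14 − w.
f(z) = 1/(14 − w)^2 = (1/(14)^2) · (1 − w/(14))^{−2}.
By the binomial series (1−u)^{−2} = Σ_{n≥0} C(n+1, 1) u^n for |u|<1, with u = w/(14):
  c_n = C(n+1, 1) / (14)^(n+2).
  c_0 = 1/(14)^2 = 1/196.
  c_1 = 2/(14)^3 = 1/1372.
The series is valid for |w/d| < 1, i.e. |z − z₀| < |d|.
Radius of convergence: R = |7 − z₀| = |14| = 14 (distance from z₀ to the singularity z = 7).

c_0 = 1/196, c_1 = 1/1372; R = 14.


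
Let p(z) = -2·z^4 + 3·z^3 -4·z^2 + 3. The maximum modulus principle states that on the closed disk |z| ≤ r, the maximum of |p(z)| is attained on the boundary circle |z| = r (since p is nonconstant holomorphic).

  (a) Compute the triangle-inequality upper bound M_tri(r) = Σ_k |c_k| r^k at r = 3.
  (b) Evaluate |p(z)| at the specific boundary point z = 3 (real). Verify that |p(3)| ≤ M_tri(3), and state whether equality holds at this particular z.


Coefficients: c_0 = 3, c_1 = 0, c_2 = -4, c_3 = 3, c_4 = -2. Radius r = 3.
Part (a). Triangle bound: M_tri(r) = Σ_k |c_k| r^k
  = |3|·3^0 + |0|·3^1 + |-4|·3^2 + |3|·3^3 + |-2|·3^4
  = 3 + 0 + 36 + 81 + 162 = 282.
This bounds M(r) := max_{|z|=r} |p(z)| from above; equality holds iff all terms c_k z^k can be made to align in phase at a single z on |z|=r.
Part (b). At z = 3 (real, on the circle |z| = r):
  p(3) = (3)·3^0 + (0)·3^1 + (-4)·3^2 + (3)·3^3 + (-2)·3^4 = -114.
  |p(3)| = 114.
Check: |p(3)| = 114 ≤ 282 = M_tri(3). ✓ Equality does not hold at z = 3 (the coefficients have mixed signs, so the terms do not all align in phase there).

M_tri(3) = 282; |p(3)| = 114; equality at z=3: no.


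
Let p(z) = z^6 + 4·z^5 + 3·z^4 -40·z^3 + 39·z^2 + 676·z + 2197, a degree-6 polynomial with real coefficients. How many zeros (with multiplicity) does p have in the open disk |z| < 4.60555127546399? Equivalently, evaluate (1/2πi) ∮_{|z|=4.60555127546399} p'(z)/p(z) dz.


The zeros of p are: (-2 + 3i), (-2 - 3i), (3 + 2i), (3 - 2i), (-3 + 2i), (-3 - 2i).
Their magnitudes are: 3.606, 3.606, 3.606, 3.606, 3.606, 3.606.
Zeros with |z| < R = 4.60555127546399: (-2 + 3i), (-2 - 3i), (3 + 2i), (3 - 2i), (-3 + 2i), (-3 - 2i).
Count = 6.
By the argument principle, (1/2πi) ∮_{|z|=R} p'(z)/p(z) dz equals exactly this count.

Number of zeros inside |z| < 4.60555127546399: 6.


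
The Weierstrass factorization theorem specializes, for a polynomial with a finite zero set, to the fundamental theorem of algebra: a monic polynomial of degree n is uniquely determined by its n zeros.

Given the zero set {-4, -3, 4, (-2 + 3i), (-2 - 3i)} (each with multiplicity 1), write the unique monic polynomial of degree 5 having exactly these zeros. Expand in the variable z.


The polynomial is p(z) = ∏_{α ∈ S} (z − α), where S = {-4, -3, 4, (-2 + 3i), (-2 - 3i)}.
Expanding the product yields: p(z) = z^5 + 7·z^4 + 9·z^3 -73·z^2 -400·z -624.
Note conjugate pairs combine to real quadratics: (z − (-2+3i))(z − (-2−3i)) = z² + 4z + 13.
The resulting polynomial has degree 5 and real coefficients as required.

p(z) = z^5 + 7·z^4 + 9·z^3 -73·z^2 -400·z -624.


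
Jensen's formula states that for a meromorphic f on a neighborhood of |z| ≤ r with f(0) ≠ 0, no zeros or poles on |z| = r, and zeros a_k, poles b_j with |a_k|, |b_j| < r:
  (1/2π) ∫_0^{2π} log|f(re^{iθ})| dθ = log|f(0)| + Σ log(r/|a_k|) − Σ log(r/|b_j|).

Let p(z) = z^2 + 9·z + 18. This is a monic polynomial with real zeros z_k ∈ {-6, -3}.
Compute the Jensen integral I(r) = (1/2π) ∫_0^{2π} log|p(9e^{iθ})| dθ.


Zeros: -6, -3; r = 9.
Inside |z| < r: -6, -3. Outside (|z| ≥ r): ∅.
p(0) = 18, so log|p(0)| = log(18) = 2.8904.
Apply Jensen: I(r) = log|p(0)| + Σ_k log(r/|z_k|), summed over zeros inside |z| < r.
  log(r/|z_k|) for z_k = -6: log(9/6) = 0.4055
  log(r/|z_k|) for z_k = -3: log(9/3) = 1.0986
Sum over inside zeros: 1.5041.
I(r) = log|p(0)| + (inside sum) = 2.8904 + 1.5041 = 4.3944.
Closed form (all zeros inside, monic): I(r) = n·log(r) = 2·log(9) = 4.3944. ✓

I(r) ≈ 4.3944.


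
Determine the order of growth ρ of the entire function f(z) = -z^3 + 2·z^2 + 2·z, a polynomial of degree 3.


|f(z)| ≤ Σ|c_k|·r^k = O(r^3) as r → ∞. Polynomial growth is O(e^{r^ε}) for every ε > 0 (since r^3/e^{r^ε} → 0), so ρ ≤ ε for all ε > 0, i.e. ρ = 0. Every nonconstant polynomial has order 0.
Therefore ρ = 0.

Order ρ = 0.


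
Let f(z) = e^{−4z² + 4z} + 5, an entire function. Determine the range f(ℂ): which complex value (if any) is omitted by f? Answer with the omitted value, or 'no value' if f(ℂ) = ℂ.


Little Picard bounds the complement of f(ℂ) to at most one point.
The exponent g(z) = −4z² + 4z is a nonconstant polynomial, hence surjective onto ℂ. So e^{g(z)} takes every value in {e^w : w ∈ ℂ} = ℂ ∖ {0}. Adding 5 shifts the range to ℂ ∖ {5}. f omits exactly 5.

Omitted value: 5.


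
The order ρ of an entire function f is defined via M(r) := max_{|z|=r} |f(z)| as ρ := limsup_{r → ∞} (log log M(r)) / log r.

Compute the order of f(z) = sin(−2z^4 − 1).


Write sin(w) = (e^{iw} ± e^{−iw})/(2 or 2i), so |sin(w)| ≤ e^{|w|}. With w = −2z^4 − 1, |w| ≤ 2r^4 + 1 on |z|=r, giving M(r) ≤ e^{2r^4 + 1} and ρ ≤ 4. For the lower bound, choose z on |z|=r with -2z^4 purely imaginary of modulus 2r^4; then |sin(−2z^4 − 1)| grows like e^{2r^4}/2, so ρ ≥ 4. Hence ρ = 4.
Therefore ρ = 4.

Order ρ = 4.


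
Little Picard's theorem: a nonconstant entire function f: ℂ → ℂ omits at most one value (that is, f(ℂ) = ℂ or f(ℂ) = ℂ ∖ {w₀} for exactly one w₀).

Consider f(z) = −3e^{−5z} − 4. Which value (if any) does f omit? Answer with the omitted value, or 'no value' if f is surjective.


Little Picard bounds the complement of f(ℂ) to at most one point.
e^{−5z} is never zero on ℂ, so -3·e^{−5z} takes every value in ℂ ∖ {0}. Adding -4 shifts the range to ℂ ∖ {-4}. Thus f omits exactly the value -4.

Omitted value: -4.


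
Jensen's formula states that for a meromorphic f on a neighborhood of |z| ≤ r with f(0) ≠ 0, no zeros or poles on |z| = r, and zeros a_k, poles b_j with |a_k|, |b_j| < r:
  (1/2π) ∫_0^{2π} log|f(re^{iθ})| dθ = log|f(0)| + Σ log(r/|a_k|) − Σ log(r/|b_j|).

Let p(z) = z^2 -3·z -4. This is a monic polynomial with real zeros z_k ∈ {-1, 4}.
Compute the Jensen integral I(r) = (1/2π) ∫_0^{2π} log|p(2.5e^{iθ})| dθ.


Zeros: -1, 4; r = 2.5.
Inside |z| < r: -1. Outside (|z| ≥ r): 4.
p(0) = -4, so log|p(0)| = log(4) = 1.3863.
Apply Jensen: I(r) = log|p(0)| + Σ_k log(r/|z_k|), summed over zeros inside |z| < r.
  log(r/|z_k|) for z_k = -1: log(2.5/1) = 0.9163
  Outside zeros (4) contribute nothing to the Jensen sum.
Sum over inside zeros: 0.9163.
I(r) = log|p(0)| + (inside sum) = 1.3863 + 0.9163 = 2.3026.
Note: since some zeros are outside |z| ≤ r, the simplified n·log(r) form does NOT apply — only the inside zeros contribute.

I(r) ≈ 2.3026.


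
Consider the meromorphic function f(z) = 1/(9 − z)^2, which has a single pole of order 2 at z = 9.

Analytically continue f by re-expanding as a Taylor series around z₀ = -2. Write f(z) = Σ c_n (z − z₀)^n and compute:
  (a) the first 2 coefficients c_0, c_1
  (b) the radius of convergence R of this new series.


Let w = z − z₀, so z = z₀ + w.
Then 9 − z = 9 − (z₀ + w) = (9 − z₀) − w = 11 − w.
f(z) = 1/(11 − w)^2 = (1/(11)^2) · (1 − w/(11))^{−2}.
By the binomial series (1−u)^{−2} = Σ_{n≥0} C(n+1, 1) u^n for |u|<1, with u = w/(11):
  c_n = C(n+1, 1) / (11)^(n+2).
  c_0 = 1/(11)^2 = 1/121.
  c_1 = 2/(11)^3 = 2/1331.
The series is valid for |w/d| < 1, i.e. |z − z₀| < |d|.
Radius of convergence: R = |9 − z₀| = |11| = 11 (distance from z₀ to the singularity z = 9).

c_0 = 1/121, c_1 = 2/1331; R = 11.


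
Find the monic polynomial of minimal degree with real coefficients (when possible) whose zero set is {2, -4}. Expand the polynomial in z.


The polynomial is p(z) = ∏_{α ∈ S} (z − α), where S = {2, -4}.
Expanding the product yields: p(z) = z^2 + 2·z -8.
The resulting polynomial has degree 2 and real coefficients as required.

p(z) = z^2 + 2·z -8.


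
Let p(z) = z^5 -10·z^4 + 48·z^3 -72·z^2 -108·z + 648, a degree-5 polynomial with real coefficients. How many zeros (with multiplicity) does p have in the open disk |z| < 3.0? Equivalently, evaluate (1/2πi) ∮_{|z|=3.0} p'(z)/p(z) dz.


The zeros of p are: -2, (3 + 3i), (3 - 3i), (3 + 3i), (3 - 3i).
Their magnitudes are: 2, 4.243, 4.243, 4.243, 4.243.
Zeros with |z| < R = 3.0: -2.
Count = 1.
By the argument principle, (1/2πi) ∮_{|z|=R} p'(z)/p(z) dz equals exactly this count.

Number of zeros inside |z| < 3.0: 1.


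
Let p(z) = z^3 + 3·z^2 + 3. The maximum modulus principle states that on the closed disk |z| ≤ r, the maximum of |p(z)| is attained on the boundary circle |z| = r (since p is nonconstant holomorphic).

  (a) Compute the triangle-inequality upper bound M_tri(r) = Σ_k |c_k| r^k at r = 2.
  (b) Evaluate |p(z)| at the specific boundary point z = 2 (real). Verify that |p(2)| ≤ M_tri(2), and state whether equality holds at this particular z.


Coefficients: c_0 = 3, c_1 = 0, c_2 = 3, c_3 = 1. Radius r = 2.
Part (a). Triangle bound: M_tri(r) = Σ_k |c_k| r^k
  = |3|·2^0 + |0|·2^1 + |3|·2^2 + |1|·2^3
  = 3 + 0 + 12 + 8 = 23.
This bounds M(r) := max_{|z|=r} |p(z)| from above; equality holds iff all terms c_k z^k can be made to align in phase at a single z on |z|=r.
Part (b). At z = 2 (real, on the circle |z| = r):
  p(2) = (3)·2^0 + (0)·2^1 + (3)·2^2 + (1)·2^3 = 23.
  |p(2)| = 23.
Since all nonzero coefficients share the same sign, |p(2)| = 23 = M_tri(2); the triangle bound is attained at z = 2, so in fact M(r) = 23.

M_tri(2) = 23; |p(2)| = 23; equality at z=2: yes.


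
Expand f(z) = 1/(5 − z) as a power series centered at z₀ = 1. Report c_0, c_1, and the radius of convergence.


Let w = z − z₀, so z = z₀ + w.
Then 5 − z = 5 − (z₀ + w) = (5 − z₀) − w = 4 − w.
f(z) = 1/(4 − w) = (1/(4)) · 1/(1 − w/(4)) = Σ_{n≥0} w^n / (4)^(n+1).
So c_n = 1/(4)^(n+1):
  c_0 = 1/(4)^1 = 1/4.
  c_1 = 1/(4)^2 = 1/16.
The series is valid for |w/d| < 1, i.e. |z − z₀| < |d|.
Radius of convergence: R = |5 − z₀| = |4| = 4 (distance from z₀ to the singularity z = 5).

c_0 = 1/4, c_1 = 1/16; R = 4.


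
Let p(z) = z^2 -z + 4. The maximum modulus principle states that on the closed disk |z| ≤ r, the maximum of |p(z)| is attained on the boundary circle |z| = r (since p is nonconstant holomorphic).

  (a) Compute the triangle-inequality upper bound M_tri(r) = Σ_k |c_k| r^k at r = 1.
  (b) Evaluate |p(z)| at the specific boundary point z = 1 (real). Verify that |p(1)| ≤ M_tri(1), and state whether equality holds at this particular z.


Coefficients: c_0 = 4, c_1 = -1, c_2 = 1. Radius r = 1.
Part (a). Triangle bound: M_tri(r) = Σ_k |c_k| r^k
  = |4|·1^0 + |-1|·1^1 + |1|·1^2
  = 4 + 1 + 1 = 6.
This bounds M(r) := max_{|z|=r} |p(z)| from above; equality holds iff all terms c_k z^k can be made to align in phase at a single z on |z|=r.
Part (b). At z = 1 (real, on the circle |z| = r):
  p(1) = (4)·1^0 + (-1)·1^1 + (1)·1^2 = 4.
  |p(1)| = 4.
Check: |p(1)| = 4 ≤ 6 = M_tri(1). ✓ Equality does not hold at z = 1 (the coefficients have mixed signs, so the terms do not all align in phase there).

M_tri(1) = 6; |p(1)| = 4; equality at z=1: no.


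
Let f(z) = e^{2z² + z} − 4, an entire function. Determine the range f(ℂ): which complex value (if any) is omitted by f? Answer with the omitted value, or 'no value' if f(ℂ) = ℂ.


Little Picard bounds the complement of f(ℂ) to at most one point.
The exponent g(z) = 2z² + z is a nonconstant polynomial, hence surjective onto ℂ. So e^{g(z)} takes every value in {e^w : w ∈ ℂ} = ℂ ∖ {0}. Adding -4 shifts the range to ℂ ∖ {-4}. f omits exactly -4.

Omitted value: -4.


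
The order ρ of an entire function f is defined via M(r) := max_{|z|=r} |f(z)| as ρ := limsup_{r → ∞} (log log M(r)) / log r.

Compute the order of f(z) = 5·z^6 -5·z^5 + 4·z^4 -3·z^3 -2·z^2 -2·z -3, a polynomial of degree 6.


|f(z)| ≤ Σ|c_k|·r^k = O(r^6) as r → ∞. Polynomial growth is O(e^{r^ε}) for every ε > 0 (since r^6/e^{r^ε} → 0), so ρ ≤ ε for all ε > 0, i.e. ρ = 0. Every nonconstant polynomial has order 0.
Therefore ρ = 0.

Order ρ = 0.
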